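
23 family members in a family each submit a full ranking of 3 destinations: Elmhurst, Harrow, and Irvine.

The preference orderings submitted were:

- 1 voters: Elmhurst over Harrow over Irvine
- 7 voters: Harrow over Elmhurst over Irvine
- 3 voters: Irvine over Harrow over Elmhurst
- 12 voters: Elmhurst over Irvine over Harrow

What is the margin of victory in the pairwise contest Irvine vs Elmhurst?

Ballots ranking Irvine above Elmhurst: 3.
Ballots ranking Elmhurst above Irvine: 1+7+12 = 20.
Elmhurst wins 20–3, a margin of 17.

17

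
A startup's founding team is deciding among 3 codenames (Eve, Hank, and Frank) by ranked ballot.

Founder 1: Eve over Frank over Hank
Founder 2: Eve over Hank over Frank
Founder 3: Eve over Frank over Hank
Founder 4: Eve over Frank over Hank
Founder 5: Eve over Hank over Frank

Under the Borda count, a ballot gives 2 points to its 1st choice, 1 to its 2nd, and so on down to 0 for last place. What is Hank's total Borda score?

Borda scores:
  Eve: 2 + 2 + 2 + 2 + 2 = 10
  Hank: 0 + 1 + 0 + 0 + 1 = 2
  Frank: 1 + 0 + 1 + 1 + 0 = 3

2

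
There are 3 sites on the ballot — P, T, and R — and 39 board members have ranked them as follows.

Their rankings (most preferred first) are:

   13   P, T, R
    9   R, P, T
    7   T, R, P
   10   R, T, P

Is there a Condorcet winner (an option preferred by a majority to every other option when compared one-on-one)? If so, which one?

Head-to-head results (39 voters total):
P vs T: P wins 22–17.
P vs R: R wins 26–13.
T vs R: T wins 20–19.
No candidate beats all others: P beats T beats R beats P, a majority cycle.

No Condorcet winner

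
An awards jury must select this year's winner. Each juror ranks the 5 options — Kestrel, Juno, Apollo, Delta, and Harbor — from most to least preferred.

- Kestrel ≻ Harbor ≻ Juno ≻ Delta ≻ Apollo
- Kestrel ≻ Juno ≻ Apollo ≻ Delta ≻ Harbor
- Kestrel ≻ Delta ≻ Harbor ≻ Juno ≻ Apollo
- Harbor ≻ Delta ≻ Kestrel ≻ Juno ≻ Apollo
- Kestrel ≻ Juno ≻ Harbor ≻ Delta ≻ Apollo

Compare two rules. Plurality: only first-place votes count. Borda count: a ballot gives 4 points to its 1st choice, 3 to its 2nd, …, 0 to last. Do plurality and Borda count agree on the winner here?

Plurality first-place counts: Kestrel 4, Juno 0, Apollo 0, Delta 0, Harbor 1 → Kestrel.
Borda totals: Kestrel 18, Juno 10, Apollo 2, Delta 9, Harbor 11 → Kestrel.
The two rules agree on Kestrel.

Yes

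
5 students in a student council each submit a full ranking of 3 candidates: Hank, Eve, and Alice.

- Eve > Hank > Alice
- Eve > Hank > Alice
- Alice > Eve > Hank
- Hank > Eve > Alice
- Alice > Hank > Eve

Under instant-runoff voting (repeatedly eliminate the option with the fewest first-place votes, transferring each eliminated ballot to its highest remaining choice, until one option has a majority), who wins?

Round 1: Eve 2, Alice 2, Hank 1. Hank has the fewest and is eliminated.
Round 2: Eve 3, Alice 2. Eve has a majority.

Eve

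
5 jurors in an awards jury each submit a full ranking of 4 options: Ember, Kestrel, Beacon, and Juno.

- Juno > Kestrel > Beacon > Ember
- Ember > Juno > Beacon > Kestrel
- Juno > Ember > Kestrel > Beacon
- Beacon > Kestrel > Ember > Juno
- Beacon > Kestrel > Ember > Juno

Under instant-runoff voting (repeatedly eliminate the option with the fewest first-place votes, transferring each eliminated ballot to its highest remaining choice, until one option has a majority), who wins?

Juno

Round 1: Beacon 2, Juno 2, Ember 1, Kestrel 0. Kestrel has the fewest and is eliminated.
Round 2: Beacon 2, Juno 2, Ember 1. Ember has the fewest and is eliminated.
Round 3: Juno 3, Beacon 2. Juno has a majority.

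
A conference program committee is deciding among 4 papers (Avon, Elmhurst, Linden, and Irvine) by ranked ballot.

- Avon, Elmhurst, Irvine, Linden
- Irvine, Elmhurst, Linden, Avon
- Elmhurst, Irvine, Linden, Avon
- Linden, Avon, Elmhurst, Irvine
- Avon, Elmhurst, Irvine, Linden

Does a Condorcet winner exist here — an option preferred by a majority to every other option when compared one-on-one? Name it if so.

No Condorcet winner

Head-to-head results (5 voters total):
Avon vs Elmhurst: Avon wins 3–2.
Avon vs Linden: Linden wins 3–2.
Avon vs Irvine: Avon wins 3–2.
Elmhurst vs Linden: Elmhurst wins 4–1.
Elmhurst vs Irvine: Elmhurst wins 4–1.
Linden vs Irvine: Irvine wins 4–1.
No candidate beats all others: Avon beats Elmhurst beats Linden beats Avon, a majority cycle.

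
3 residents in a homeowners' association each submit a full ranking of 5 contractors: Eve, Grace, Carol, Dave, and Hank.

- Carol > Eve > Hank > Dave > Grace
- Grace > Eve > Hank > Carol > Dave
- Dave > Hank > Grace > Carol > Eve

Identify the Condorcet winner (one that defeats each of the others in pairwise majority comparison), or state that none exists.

Head-to-head results (3 voters total):
Eve vs Grace: Grace wins 2–1.
Eve vs Carol: Carol wins 2–1.
Eve vs Dave: Eve wins 2–1.
Eve vs Hank: Eve wins 2–1.
Grace vs Carol: Grace wins 2–1.
Grace vs Dave: Dave wins 2–1.
Grace vs Hank: Hank wins 2–1.
Carol vs Dave: Carol wins 2–1.
Carol vs Hank: Hank wins 2–1.
Dave vs Hank: Hank wins 2–1.
No candidate beats all others: Eve beats Dave beats Grace beats Eve, a majority cycle.

None — there is no Condorcet winner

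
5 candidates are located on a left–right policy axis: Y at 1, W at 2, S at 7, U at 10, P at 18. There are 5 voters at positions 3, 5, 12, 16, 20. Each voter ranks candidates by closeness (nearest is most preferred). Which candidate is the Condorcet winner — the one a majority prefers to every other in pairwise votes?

U

With single-peaked preferences on a line, the Condorcet winner is the candidate closest to the median voter.
The median voter (position 12) is closest to U at 10.
Check: U vs S — voters closer to U: 3 of 5.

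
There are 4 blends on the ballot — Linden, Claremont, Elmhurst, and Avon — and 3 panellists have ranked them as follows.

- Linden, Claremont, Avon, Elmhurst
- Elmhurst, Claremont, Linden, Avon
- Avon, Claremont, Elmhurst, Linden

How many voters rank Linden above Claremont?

Ballots ranking Linden above Claremont: 1.
Ballots ranking Claremont above Linden: 2.
So 1 of 3 voters prefer Linden to Claremont.

1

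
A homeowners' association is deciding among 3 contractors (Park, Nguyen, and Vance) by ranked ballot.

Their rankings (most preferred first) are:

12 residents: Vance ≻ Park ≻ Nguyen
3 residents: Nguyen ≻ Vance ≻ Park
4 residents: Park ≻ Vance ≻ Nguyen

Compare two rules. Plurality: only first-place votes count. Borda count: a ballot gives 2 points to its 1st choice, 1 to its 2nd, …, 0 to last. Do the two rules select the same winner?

Plurality first-place counts: Park 4, Nguyen 3, Vance 12 → Vance.
Borda totals: Park 20, Nguyen 6, Vance 31 → Vance.
The two rules agree on Vance.

Yes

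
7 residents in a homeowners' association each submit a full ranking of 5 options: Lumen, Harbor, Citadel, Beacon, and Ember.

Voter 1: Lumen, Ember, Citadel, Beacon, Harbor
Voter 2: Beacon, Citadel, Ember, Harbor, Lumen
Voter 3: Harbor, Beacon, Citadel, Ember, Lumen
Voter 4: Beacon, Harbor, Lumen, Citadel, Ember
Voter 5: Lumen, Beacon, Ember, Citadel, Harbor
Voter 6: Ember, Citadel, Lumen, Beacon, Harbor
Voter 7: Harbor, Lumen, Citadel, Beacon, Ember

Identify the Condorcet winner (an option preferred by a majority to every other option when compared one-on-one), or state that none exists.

Head-to-head results (7 voters total):
Lumen vs Harbor: Harbor wins 4–3.
Lumen vs Citadel: Lumen wins 4–3.
Lumen vs Beacon: Lumen wins 4–3.
Lumen vs Ember: Lumen wins 4–3.
Harbor vs Citadel: Citadel wins 4–3.
Harbor vs Beacon: Beacon wins 5–2.
Harbor vs Ember: Ember wins 4–3.
Citadel vs Beacon: Beacon wins 4–3.
Citadel vs Ember: Citadel wins 4–3.
Beacon vs Ember: Beacon wins 5–2.
No candidate beats all others: Lumen beats Citadel beats Harbor beats Lumen, a majority cycle.

None — there is no Condorcet winner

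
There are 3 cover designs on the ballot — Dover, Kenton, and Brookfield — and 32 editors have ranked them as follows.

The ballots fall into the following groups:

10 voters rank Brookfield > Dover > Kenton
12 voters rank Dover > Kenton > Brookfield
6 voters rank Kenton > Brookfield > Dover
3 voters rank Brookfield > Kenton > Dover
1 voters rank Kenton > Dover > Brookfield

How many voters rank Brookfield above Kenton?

Ballots ranking Brookfield above Kenton: 10+3 = 13.
Ballots ranking Kenton above Brookfield: 12+6+1 = 19.
So 13 of 32 voters prefer Brookfield to Kenton.

13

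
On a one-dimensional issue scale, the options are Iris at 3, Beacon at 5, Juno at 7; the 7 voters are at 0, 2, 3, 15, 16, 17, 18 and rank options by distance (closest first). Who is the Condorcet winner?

With single-peaked preferences on a line, the Condorcet winner is the candidate closest to the median voter.
The median voter (position 15) is closest to Juno at 7.
Check: Juno vs Iris — voters closer to Juno: 4 of 7.

Juno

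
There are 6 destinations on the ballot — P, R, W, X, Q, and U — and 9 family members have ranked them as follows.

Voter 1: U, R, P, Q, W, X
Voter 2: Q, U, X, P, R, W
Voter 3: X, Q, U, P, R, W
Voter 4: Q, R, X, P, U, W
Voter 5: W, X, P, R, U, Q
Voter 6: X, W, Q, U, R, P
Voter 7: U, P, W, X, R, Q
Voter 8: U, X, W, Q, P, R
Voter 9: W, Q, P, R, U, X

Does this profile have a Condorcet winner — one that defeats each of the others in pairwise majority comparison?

No

Head-to-head results (9 voters total):
P vs R: P wins 6–3.
P vs W: P wins 5–4.
P vs X: X wins 6–3.
P vs Q: Q wins 6–3.
P vs U: U wins 6–3.
R vs W: W wins 5–4.
R vs X: X wins 6–3.
R vs Q: Q wins 6–3.
R vs U: U wins 6–3.
W vs X: X wins 5–4.
W vs Q: W wins 5–4.
W vs U: U wins 6–3.
X vs Q: X wins 5–4.
X vs U: U wins 5–4.
Q vs U: Q wins 5–4.
No candidate beats all others: P beats W beats Q beats P, a majority cycle.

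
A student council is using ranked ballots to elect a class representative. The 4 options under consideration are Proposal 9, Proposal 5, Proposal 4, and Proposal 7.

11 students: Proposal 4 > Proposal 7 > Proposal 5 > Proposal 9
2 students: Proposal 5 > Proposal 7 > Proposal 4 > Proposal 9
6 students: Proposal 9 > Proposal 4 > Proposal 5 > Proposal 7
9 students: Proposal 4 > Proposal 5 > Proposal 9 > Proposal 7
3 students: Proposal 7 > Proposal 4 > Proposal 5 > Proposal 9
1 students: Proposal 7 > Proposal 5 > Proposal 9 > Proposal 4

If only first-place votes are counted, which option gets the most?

Proposal 4

First-place vote totals:
  Proposal 9: 6
  Proposal 5: 2
  Proposal 4: 20
  Proposal 7: 4
Proposal 4 has the most first-place votes.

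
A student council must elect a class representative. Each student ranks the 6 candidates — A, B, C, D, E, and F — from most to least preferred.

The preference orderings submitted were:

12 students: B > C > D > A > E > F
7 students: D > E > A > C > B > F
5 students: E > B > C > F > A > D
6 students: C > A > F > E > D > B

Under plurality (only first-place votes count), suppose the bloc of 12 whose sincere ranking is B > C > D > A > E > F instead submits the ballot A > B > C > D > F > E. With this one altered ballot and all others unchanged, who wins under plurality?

First-place totals with the altered ballot: A 12, B 0, C 6, D 7, E 5, F 0.
The switch changes the winner from B to A.

A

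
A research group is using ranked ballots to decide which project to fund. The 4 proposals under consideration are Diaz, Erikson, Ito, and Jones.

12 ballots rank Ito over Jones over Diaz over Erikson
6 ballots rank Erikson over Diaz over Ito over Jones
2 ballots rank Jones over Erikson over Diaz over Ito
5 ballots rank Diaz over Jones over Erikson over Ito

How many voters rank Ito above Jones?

18

Ballots ranking Ito above Jones: 12+6 = 18.
Ballots ranking Jones above Ito: 2+5 = 7.
So 18 of 25 voters prefer Ito to Jones.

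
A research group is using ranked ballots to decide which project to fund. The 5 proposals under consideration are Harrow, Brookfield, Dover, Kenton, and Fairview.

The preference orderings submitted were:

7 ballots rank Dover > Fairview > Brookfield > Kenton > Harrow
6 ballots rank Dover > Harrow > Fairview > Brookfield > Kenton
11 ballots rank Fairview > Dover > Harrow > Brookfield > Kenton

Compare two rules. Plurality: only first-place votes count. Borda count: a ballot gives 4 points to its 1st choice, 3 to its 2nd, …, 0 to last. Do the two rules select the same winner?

Plurality first-place counts: Harrow 0, Brookfield 0, Dover 13, Kenton 0, Fairview 11 → Dover.
Borda totals: Harrow 40, Brookfield 31, Dover 85, Kenton 7, Fairview 77 → Dover.
The two rules agree on Dover.

Yes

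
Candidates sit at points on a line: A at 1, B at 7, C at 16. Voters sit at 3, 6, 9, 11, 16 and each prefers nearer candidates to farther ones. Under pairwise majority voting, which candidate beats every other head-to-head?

With single-peaked preferences on a line, the Condorcet winner is the candidate closest to the median voter.
The median voter (position 9) is closest to B at 7.
Check: B vs A — voters closer to B: 4 of 5.

B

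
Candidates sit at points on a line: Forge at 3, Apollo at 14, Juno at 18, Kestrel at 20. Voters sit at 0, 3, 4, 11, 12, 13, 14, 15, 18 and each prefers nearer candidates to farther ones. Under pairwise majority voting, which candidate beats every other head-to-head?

Apollo

With single-peaked preferences on a line, the Condorcet winner is the candidate closest to the median voter.
The median voter (position 12) is closest to Apollo at 14.
Check: Apollo vs Kestrel — voters closer to Apollo: 8 of 9.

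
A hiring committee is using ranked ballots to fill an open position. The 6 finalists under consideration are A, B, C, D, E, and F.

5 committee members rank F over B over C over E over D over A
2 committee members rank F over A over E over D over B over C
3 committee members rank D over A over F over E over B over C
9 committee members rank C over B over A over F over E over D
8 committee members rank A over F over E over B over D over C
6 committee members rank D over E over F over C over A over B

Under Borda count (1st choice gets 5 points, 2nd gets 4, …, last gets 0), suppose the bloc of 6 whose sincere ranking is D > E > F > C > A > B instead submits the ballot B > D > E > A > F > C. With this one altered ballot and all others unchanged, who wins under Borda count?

Borda totals with the altered ballot: A 99, B 107, C 60, D 56, E 73, F 100.
The switch changes the winner from F to B.

B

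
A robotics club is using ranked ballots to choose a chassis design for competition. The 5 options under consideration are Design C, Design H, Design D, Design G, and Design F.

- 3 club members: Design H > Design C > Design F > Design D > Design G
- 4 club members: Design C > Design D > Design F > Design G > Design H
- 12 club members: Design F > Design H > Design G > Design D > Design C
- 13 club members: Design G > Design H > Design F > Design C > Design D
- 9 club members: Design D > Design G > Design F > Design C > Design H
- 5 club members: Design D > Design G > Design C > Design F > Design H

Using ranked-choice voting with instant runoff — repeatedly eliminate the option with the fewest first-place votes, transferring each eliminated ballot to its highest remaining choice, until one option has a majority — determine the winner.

Round 1: Design D 14, Design G 13, Design F 12, Design C 4, Design H 3. Design H has the fewest and is eliminated.
Round 2: Design D 14, Design G 13, Design F 12, Design C 7. Design C has the fewest and is eliminated.
Round 3: Design D 18, Design F 15, Design G 13. Design G has the fewest and is eliminated.
Round 4: Design F 28, Design D 18. Design F has a majority.

Design F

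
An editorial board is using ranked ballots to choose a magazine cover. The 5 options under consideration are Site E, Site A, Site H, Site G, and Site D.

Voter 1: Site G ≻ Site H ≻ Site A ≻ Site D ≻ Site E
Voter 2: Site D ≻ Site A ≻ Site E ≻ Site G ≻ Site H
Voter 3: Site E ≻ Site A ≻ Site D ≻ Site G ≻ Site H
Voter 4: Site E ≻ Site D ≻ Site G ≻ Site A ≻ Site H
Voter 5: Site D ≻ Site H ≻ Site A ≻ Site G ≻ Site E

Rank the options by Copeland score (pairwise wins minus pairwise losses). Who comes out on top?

Site D

Pairwise results:
  Site E vs Site A: Site A wins 3–2.
  Site E vs Site H: Site E wins 3–2.
  Site E vs Site G: Site E wins 3–2.
  Site E vs Site D: Site D wins 3–2.
  Site A vs Site H: Site A wins 3–2.
  Site A vs Site G: Site A wins 3–2.
  Site A vs Site D: Site D wins 3–2.
  Site H vs Site G: Site G wins 4–1.
  Site H vs Site D: Site D wins 4–1.
  Site G vs Site D: Site D wins 4–1.
Copeland scores (wins − losses):
  Site E: 2 − 2 = 0
  Site A: 3 − 1 = 2
  Site H: 0 − 4 = -4
  Site G: 1 − 3 = -2
  Site D: 4 − 0 = 4
Site D has the best Copeland score.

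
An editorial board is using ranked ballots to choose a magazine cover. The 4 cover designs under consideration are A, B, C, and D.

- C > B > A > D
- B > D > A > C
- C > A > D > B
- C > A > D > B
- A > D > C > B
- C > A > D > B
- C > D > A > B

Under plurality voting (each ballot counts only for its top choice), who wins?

C

First-place vote totals:
  A: 1
  B: 1
  C: 5
  D: 0
C has the most first-place votes.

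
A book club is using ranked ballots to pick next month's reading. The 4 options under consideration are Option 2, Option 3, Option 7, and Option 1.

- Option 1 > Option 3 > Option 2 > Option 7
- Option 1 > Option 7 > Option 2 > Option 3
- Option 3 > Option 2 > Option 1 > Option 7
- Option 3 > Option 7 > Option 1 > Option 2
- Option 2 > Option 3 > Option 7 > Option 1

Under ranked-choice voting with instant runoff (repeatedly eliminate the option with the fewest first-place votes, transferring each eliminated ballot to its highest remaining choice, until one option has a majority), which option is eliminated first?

Option 7

Round 1: Option 3 2, Option 1 2, Option 2 1, Option 7 0. Option 7 has the fewest and is eliminated.
Round 2: Option 3 2, Option 1 2, Option 2 1. Option 2 has the fewest and is eliminated.
Round 3: Option 3 3, Option 1 2. Option 3 has a majority.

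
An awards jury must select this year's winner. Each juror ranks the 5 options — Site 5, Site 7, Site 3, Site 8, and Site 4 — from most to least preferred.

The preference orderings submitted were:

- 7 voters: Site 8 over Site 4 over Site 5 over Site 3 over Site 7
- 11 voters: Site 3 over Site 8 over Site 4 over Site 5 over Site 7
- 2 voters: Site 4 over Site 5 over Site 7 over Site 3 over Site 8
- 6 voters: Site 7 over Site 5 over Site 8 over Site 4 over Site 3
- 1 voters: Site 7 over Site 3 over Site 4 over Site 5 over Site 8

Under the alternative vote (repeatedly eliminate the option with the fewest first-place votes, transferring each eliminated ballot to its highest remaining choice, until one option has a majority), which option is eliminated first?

Site 5

Round 1: Site 3 11, Site 7 7, Site 8 7, Site 4 2, Site 5 0. Site 5 has the fewest and is eliminated.
Round 2: Site 3 11, Site 7 7, Site 8 7, Site 4 2. Site 4 has the fewest and is eliminated.
Round 3: Site 3 11, Site 7 9, Site 8 7. Site 8 has the fewest and is eliminated.
Round 4: Site 3 18, Site 7 9. Site 3 has a majority.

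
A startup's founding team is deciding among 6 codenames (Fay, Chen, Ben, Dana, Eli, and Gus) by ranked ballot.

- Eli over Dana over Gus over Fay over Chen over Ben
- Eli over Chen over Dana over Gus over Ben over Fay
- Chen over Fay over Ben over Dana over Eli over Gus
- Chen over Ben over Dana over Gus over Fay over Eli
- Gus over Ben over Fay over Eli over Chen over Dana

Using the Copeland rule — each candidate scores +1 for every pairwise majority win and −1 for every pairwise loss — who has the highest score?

Chen

Pairwise results:
  Fay vs Chen: Chen wins 3–2.
  Fay vs Ben: Ben wins 3–2.
  Fay vs Dana: Dana wins 3–2.
  Fay vs Eli: Fay wins 3–2.
  Fay vs Gus: Gus wins 4–1.
  Chen vs Ben: Chen wins 4–1.
  Chen vs Dana: Chen wins 4–1.
  Chen vs Eli: Eli wins 3–2.
  Chen vs Gus: Chen wins 3–2.
  Ben vs Dana: Ben wins 3–2.
  Ben vs Eli: Ben wins 3–2.
  Ben vs Gus: Gus wins 3–2.
  Dana vs Eli: Eli wins 3–2.
  Dana vs Gus: Dana wins 4–1.
  Eli vs Gus: Eli wins 3–2.
Copeland scores (wins − losses):
  Fay: 1 − 4 = -3
  Chen: 4 − 1 = 3
  Ben: 3 − 2 = 1
  Dana: 2 − 3 = -1
  Eli: 3 − 2 = 1
  Gus: 2 − 3 = -1
Chen has the best Copeland score.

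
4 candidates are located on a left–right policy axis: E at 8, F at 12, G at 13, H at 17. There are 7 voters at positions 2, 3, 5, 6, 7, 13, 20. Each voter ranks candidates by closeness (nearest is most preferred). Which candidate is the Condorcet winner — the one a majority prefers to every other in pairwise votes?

With single-peaked preferences on a line, the Condorcet winner is the candidate closest to the median voter.
The median voter (position 6) is closest to E at 8.
Check: E vs G — voters closer to E: 5 of 7.

E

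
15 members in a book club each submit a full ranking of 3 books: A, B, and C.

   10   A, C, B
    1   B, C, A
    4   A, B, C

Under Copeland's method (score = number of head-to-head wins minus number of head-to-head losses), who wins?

Pairwise results:
  A vs B: A wins 14–1.
  A vs C: A wins 14–1.
  B vs C: C wins 10–5.
Copeland scores (wins − losses):
  A: 2 − 0 = 2
  B: 0 − 2 = -2
  C: 1 − 1 = 0
A has the best Copeland score.

A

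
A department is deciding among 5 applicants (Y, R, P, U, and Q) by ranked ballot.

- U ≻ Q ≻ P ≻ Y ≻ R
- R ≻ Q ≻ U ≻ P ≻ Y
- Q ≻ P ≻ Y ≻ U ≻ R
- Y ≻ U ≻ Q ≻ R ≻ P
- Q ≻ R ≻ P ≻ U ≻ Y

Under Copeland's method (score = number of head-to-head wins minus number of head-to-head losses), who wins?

Q

Pairwise results:
  Y vs R: Y wins 3–2.
  Y vs P: P wins 4–1.
  Y vs U: U wins 3–2.
  Y vs Q: Q wins 4–1.
  R vs P: R wins 3–2.
  R vs U: U wins 3–2.
  R vs Q: Q wins 4–1.
  P vs U: U wins 3–2.
  P vs Q: Q wins 5–0.
  U vs Q: Q wins 3–2.
Copeland scores (wins − losses):
  Y: 1 − 3 = -2
  R: 1 − 3 = -2
  P: 1 − 3 = -2
  U: 3 − 1 = 2
  Q: 4 − 0 = 4
Q has the best Copeland score.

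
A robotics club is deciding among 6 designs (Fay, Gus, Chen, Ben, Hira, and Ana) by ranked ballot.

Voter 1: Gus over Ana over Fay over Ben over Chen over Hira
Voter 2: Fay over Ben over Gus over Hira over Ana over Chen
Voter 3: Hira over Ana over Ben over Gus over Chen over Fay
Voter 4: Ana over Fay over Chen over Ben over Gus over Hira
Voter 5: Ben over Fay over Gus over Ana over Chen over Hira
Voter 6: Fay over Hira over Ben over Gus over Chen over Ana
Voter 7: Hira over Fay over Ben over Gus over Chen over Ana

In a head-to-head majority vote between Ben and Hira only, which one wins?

Ben

Ballots ranking Ben above Hira: 4.
Ballots ranking Hira above Ben: 3.
Ben wins the head-to-head, 4–3.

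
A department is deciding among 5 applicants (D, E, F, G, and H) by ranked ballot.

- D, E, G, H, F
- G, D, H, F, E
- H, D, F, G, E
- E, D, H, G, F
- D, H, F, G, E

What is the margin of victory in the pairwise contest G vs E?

1

Ballots ranking G above E: 3.
Ballots ranking E above G: 2.
G wins 3–2, a margin of 1.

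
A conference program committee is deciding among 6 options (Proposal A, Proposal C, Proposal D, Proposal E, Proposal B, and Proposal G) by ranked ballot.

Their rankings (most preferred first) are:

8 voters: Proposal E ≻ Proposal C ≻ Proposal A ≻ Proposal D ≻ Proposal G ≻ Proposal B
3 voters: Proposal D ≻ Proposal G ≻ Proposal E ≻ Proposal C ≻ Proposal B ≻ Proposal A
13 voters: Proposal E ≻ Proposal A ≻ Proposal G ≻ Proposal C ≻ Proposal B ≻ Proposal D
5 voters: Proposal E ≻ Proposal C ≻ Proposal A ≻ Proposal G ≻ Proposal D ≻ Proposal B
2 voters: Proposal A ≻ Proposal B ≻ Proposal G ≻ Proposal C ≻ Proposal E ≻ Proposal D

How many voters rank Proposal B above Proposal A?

3

Ballots ranking Proposal B above Proposal A: 3.
Ballots ranking Proposal A above Proposal B: 8+13+5+2 = 28.
So 3 of 31 voters prefer Proposal B to Proposal A.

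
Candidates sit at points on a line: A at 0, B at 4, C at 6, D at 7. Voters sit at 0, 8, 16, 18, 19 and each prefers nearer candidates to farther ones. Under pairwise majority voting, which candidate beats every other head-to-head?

D

With single-peaked preferences on a line, the Condorcet winner is the candidate closest to the median voter.
The median voter (position 16) is closest to D at 7.
Check: D vs C — voters closer to D: 4 of 5.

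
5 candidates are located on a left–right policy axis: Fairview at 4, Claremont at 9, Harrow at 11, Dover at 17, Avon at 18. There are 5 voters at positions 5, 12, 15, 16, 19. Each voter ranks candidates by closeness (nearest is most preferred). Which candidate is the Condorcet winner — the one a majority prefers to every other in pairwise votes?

Dover

With single-peaked preferences on a line, the Condorcet winner is the candidate closest to the median voter.
The median voter (position 15) is closest to Dover at 17.
Check: Dover vs Fairview — voters closer to Dover: 4 of 5.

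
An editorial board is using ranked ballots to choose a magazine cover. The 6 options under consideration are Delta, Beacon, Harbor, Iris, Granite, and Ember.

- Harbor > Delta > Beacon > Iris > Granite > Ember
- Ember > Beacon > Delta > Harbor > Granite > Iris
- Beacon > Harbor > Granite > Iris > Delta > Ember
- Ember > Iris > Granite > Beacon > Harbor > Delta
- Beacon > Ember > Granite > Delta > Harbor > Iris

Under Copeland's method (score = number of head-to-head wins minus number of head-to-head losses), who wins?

Pairwise results:
  Delta vs Beacon: Beacon wins 4–1.
  Delta vs Harbor: Harbor wins 3–2.
  Delta vs Iris: Delta wins 3–2.
  Delta vs Granite: Granite wins 3–2.
  Delta vs Ember: Ember wins 3–2.
  Beacon vs Harbor: Beacon wins 4–1.
  Beacon vs Iris: Beacon wins 4–1.
  Beacon vs Granite: Beacon wins 4–1.
  Beacon vs Ember: Beacon wins 3–2.
  Harbor vs Iris: Harbor wins 4–1.
  Harbor vs Granite: Harbor wins 3–2.
  Harbor vs Ember: Ember wins 3–2.
  Iris vs Granite: Granite wins 3–2.
  Iris vs Ember: Ember wins 3–2.
  Granite vs Ember: Ember wins 3–2.
Copeland scores (wins − losses):
  Delta: 1 − 4 = -3
  Beacon: 5 − 0 = 5
  Harbor: 3 − 2 = 1
  Iris: 0 − 5 = -5
  Granite: 2 − 3 = -1
  Ember: 4 − 1 = 3
Beacon has the best Copeland score.

Beacon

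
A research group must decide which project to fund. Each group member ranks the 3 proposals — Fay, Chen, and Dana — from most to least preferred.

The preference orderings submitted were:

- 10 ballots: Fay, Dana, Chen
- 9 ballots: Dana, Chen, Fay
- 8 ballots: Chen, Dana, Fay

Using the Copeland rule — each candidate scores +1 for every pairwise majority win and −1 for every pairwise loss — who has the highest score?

Dana

Pairwise results:
  Fay vs Chen: Chen wins 17–10.
  Fay vs Dana: Dana wins 17–10.
  Chen vs Dana: Dana wins 19–8.
Copeland scores (wins − losses):
  Fay: 0 − 2 = -2
  Chen: 1 − 1 = 0
  Dana: 2 − 0 = 2
Dana has the best Copeland score.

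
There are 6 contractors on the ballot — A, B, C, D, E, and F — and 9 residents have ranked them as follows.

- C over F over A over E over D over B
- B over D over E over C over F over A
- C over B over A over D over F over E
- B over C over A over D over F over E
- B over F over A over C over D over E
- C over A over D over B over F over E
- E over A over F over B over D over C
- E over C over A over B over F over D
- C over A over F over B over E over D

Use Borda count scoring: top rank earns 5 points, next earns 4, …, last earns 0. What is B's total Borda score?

27

Borda scores:
  A: 3 + 0 + 3 + 3 + 3 + 4 + 4 + 3 + 4 = 27
  B: 0 + 5 + 4 + 5 + 5 + 2 + 2 + 2 + 2 = 27
  C: 5 + 2 + 5 + 4 + 2 + 5 + 0 + 4 + 5 = 32
  D: 1 + 4 + 2 + 2 + 1 + 3 + 1 + 0 + 0 = 14
  E: 2 + 3 + 0 + 0 + 0 + 0 + 5 + 5 + 1 = 16
  F: 4 + 1 + 1 + 1 + 4 + 1 + 3 + 1 + 3 = 19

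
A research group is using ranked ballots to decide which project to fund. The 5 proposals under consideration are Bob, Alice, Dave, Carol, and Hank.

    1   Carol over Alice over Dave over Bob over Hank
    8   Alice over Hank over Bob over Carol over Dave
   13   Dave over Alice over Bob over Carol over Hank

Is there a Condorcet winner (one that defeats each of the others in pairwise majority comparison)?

Head-to-head results (22 voters total):
Bob vs Alice: Alice wins 22–0.
Bob vs Dave: Dave wins 14–8.
Bob vs Carol: Bob wins 21–1.
Bob vs Hank: Bob wins 14–8.
Alice vs Dave: Dave wins 13–9.
Alice vs Carol: Alice wins 21–1.
Alice vs Hank: Alice wins 22–0.
Dave vs Carol: Dave wins 13–9.
Dave vs Hank: Dave wins 14–8.
Carol vs Hank: Carol wins 14–8.
Dave beats each rival — Bob (14–8), Alice (13–9), Carol (13–9), Hank (14–8) — so Dave is the Condorcet winner.

Yes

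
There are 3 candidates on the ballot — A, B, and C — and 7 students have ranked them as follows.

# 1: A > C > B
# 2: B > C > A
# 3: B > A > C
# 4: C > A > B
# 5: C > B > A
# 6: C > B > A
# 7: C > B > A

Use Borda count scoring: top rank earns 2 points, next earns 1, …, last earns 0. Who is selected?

Borda scores:
  A: 2 + 0 + 1 + 1 + 0 + 0 + 0 = 4
  B: 0 + 2 + 2 + 0 + 1 + 1 + 1 = 7
  C: 1 + 1 + 0 + 2 + 2 + 2 + 2 = 10
C has the highest total.

C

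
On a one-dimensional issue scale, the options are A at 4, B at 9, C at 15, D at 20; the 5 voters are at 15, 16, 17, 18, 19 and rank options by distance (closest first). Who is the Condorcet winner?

With single-peaked preferences on a line, the Condorcet winner is the candidate closest to the median voter.
The median voter (position 17) is closest to C at 15.
Check: C vs A — voters closer to C: 5 of 5.

C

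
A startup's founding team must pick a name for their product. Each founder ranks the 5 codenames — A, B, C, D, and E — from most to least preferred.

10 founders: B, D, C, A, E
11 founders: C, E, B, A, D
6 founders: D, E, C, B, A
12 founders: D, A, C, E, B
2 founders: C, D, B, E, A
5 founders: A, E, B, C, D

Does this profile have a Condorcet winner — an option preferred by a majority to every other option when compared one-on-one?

No

Head-to-head results (46 voters total):
A vs B: B wins 29–17.
A vs C: C wins 29–17.
A vs D: D wins 30–16.
A vs E: A wins 27–19.
B vs C: C wins 31–15.
B vs D: B wins 26–20.
B vs E: E wins 34–12.
C vs D: D wins 28–18.
C vs E: C wins 35–11.
D vs E: D wins 30–16.
No candidate beats all others: A beats E beats B beats A, a majority cycle.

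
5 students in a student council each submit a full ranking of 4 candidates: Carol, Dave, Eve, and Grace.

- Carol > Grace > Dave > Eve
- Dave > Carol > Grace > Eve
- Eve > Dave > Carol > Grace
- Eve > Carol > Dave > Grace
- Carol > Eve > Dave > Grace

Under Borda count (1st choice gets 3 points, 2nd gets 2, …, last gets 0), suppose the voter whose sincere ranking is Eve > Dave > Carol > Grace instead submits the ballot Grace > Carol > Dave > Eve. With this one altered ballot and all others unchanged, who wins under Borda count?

Carol

Borda totals with the altered ballot: Carol 12, Dave 7, Eve 5, Grace 6.
The winner is unchanged: still Carol.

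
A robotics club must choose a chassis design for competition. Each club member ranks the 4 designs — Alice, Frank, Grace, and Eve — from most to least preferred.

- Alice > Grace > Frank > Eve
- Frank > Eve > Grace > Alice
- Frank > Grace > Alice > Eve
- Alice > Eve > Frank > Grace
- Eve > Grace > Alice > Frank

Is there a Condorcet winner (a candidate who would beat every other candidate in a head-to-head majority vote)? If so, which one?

There is no Condorcet winner

Head-to-head results (5 voters total):
Alice vs Frank: Alice wins 3–2.
Alice vs Grace: Grace wins 3–2.
Alice vs Eve: Alice wins 3–2.
Frank vs Grace: Frank wins 3–2.
Frank vs Eve: Frank wins 3–2.
Grace vs Eve: Eve wins 3–2.
No candidate beats all others: Alice beats Frank beats Grace beats Alice, a majority cycle.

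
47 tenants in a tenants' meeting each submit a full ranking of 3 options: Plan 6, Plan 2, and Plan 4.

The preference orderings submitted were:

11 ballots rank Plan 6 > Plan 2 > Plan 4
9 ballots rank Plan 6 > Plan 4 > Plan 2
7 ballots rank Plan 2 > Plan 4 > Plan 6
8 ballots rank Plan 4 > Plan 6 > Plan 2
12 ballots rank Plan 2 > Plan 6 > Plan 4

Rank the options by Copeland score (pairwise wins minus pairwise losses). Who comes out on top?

Pairwise results:
  Plan 6 vs Plan 2: Plan 6 wins 28–19.
  Plan 6 vs Plan 4: Plan 6 wins 32–15.
  Plan 2 vs Plan 4: Plan 2 wins 30–17.
Copeland scores (wins − losses):
  Plan 6: 2 − 0 = 2
  Plan 2: 1 − 1 = 0
  Plan 4: 0 − 2 = -2
Plan 6 has the best Copeland score.

Plan 6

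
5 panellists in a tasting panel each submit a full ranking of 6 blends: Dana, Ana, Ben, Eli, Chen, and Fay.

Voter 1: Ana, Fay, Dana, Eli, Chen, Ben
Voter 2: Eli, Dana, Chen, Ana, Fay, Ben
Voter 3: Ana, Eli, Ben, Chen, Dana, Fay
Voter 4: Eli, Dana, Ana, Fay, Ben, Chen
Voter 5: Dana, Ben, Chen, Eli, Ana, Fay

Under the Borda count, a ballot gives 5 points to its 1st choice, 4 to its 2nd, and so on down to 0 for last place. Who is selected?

Eli

Borda scores:
  Dana: 3 + 4 + 1 + 4 + 5 = 17
  Ana: 5 + 2 + 5 + 3 + 1 = 16
  Ben: 0 + 0 + 3 + 1 + 4 = 8
  Eli: 2 + 5 + 4 + 5 + 2 = 18
  Chen: 1 + 3 + 2 + 0 + 3 = 9
  Fay: 4 + 1 + 0 + 2 + 0 = 7
Eli has the highest total.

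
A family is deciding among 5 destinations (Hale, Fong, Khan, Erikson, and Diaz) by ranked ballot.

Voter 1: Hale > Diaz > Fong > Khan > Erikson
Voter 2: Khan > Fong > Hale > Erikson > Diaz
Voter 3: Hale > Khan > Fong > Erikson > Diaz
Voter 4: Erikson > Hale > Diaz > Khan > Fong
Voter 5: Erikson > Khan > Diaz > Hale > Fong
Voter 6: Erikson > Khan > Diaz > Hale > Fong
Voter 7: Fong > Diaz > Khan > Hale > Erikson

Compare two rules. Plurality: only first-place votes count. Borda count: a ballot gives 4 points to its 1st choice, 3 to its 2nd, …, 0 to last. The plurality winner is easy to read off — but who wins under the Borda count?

Khan

Plurality first-place counts: Hale 2, Fong 1, Khan 1, Erikson 3, Diaz 0 → Erikson.
Borda totals: Hale 16, Fong 11, Khan 17, Erikson 14, Diaz 12 → Khan.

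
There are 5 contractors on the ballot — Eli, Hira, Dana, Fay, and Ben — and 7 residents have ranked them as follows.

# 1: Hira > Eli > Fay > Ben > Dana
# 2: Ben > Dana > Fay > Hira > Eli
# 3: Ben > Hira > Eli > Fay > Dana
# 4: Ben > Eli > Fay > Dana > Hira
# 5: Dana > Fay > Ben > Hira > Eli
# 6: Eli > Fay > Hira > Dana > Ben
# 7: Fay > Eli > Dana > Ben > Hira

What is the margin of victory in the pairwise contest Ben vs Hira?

3

Ballots ranking Ben above Hira: 5.
Ballots ranking Hira above Ben: 2.
Ben wins 5–2, a margin of 3.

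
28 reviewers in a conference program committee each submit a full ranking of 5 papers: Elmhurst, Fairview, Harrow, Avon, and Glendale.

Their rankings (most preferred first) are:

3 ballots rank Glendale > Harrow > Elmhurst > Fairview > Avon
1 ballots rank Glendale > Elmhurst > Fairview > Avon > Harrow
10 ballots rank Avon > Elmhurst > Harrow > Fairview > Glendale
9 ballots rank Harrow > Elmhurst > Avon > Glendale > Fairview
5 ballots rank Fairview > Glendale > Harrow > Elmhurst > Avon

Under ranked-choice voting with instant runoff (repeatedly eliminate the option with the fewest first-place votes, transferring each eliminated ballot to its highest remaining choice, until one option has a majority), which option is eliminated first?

Elmhurst

Round 1: Avon 10, Harrow 9, Fairview 5, Glendale 4, Elmhurst 0. Elmhurst has the fewest and is eliminated.
Round 2: Avon 10, Harrow 9, Fairview 5, Glendale 4. Glendale has the fewest and is eliminated.
Round 3: Harrow 12, Avon 10, Fairview 6. Fairview has the fewest and is eliminated.
Round 4: Harrow 17, Avon 11. Harrow has a majority.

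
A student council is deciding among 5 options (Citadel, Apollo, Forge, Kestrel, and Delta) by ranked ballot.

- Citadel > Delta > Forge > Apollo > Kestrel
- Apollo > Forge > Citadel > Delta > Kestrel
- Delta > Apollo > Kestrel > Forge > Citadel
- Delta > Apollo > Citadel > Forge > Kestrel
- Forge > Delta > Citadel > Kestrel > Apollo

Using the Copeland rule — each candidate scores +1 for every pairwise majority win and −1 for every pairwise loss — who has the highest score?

Delta

Pairwise results:
  Citadel vs Apollo: Apollo wins 3–2.
  Citadel vs Forge: Forge wins 3–2.
  Citadel vs Kestrel: Citadel wins 4–1.
  Citadel vs Delta: Delta wins 3–2.
  Apollo vs Forge: Apollo wins 3–2.
  Apollo vs Kestrel: Apollo wins 4–1.
  Apollo vs Delta: Delta wins 4–1.
  Forge vs Kestrel: Forge wins 4–1.
  Forge vs Delta: Delta wins 3–2.
  Kestrel vs Delta: Delta wins 5–0.
Copeland scores (wins − losses):
  Citadel: 1 − 3 = -2
  Apollo: 3 − 1 = 2
  Forge: 2 − 2 = 0
  Kestrel: 0 − 4 = -4
  Delta: 4 − 0 = 4
Delta has the best Copeland score.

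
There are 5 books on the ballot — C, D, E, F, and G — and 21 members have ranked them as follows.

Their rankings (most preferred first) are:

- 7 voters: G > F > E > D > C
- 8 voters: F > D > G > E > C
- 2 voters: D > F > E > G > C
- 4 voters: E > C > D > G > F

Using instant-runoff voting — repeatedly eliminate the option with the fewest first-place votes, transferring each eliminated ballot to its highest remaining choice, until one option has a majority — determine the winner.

Round 1: F 8, G 7, E 4, D 2, C 0. C has the fewest and is eliminated.
Round 2: F 8, G 7, E 4, D 2. D has the fewest and is eliminated.
Round 3: F 10, G 7, E 4. E has the fewest and is eliminated.
Round 4: G 11, F 10. G has a majority.

G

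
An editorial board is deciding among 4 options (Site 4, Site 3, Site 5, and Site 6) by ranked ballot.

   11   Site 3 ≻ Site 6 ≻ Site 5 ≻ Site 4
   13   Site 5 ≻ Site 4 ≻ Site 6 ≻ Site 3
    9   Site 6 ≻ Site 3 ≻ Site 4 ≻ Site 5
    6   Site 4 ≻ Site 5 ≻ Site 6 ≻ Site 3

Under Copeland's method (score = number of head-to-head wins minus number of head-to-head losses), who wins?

Pairwise results:
  Site 4 vs Site 3: Site 3 wins 20–19.
  Site 4 vs Site 5: Site 5 wins 24–15.
  Site 4 vs Site 6: Site 6 wins 20–19.
  Site 3 vs Site 5: Site 3 wins 20–19.
  Site 3 vs Site 6: Site 6 wins 28–11.
  Site 5 vs Site 6: Site 6 wins 20–19.
Copeland scores (wins − losses):
  Site 4: 0 − 3 = -3
  Site 3: 2 − 1 = 1
  Site 5: 1 − 2 = -1
  Site 6: 3 − 0 = 3
Site 6 has the best Copeland score.

Site 6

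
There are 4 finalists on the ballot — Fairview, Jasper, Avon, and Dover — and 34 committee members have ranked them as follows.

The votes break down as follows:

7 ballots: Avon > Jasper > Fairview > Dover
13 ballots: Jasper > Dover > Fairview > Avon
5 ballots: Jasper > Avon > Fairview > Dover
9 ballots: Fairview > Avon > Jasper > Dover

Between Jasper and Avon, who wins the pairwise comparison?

Ballots ranking Jasper above Avon: 13+5 = 18.
Ballots ranking Avon above Jasper: 7+9 = 16.
Jasper wins the head-to-head, 18–16.

Jasper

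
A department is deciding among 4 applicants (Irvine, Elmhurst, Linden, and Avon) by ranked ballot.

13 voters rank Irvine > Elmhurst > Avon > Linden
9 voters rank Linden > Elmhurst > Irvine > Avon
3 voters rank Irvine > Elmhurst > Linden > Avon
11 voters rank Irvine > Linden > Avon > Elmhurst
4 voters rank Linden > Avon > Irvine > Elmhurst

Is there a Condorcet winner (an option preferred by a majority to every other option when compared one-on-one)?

Head-to-head results (40 voters total):
Irvine vs Elmhurst: Irvine wins 31–9.
Irvine vs Linden: Irvine wins 27–13.
Irvine vs Avon: Irvine wins 36–4.
Elmhurst vs Linden: Linden wins 24–16.
Elmhurst vs Avon: Elmhurst wins 25–15.
Linden vs Avon: Linden wins 27–13.
Irvine beats each rival — Elmhurst (31–9), Linden (27–13), Avon (36–4) — so Irvine is the Condorcet winner.

Yes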